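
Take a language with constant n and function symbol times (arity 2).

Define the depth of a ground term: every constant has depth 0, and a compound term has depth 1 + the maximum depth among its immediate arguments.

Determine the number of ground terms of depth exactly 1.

Count level by level. With function symbols times/2, the terms of depth ≤ k are the 1 constant together with each function applied to depth-≤(k−1) tuples, so N_k = 1 + N_{k-1}^2.
N_0 = 1
N_1 = 1 + 1^2 = 2
Terms of depth exactly 1: N_1 − N_0 = 2 − 1 = 1.

1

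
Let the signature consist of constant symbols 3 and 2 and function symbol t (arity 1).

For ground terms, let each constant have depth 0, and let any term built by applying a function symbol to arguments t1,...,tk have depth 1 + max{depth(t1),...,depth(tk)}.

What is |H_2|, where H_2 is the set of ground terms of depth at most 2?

6

Let N_k count ground terms of depth at most k. Each non-constant term of depth ≤ k is some function symbol applied to depth-≤(k−1) arguments, giving N_k = 2 + N_{k-1}.
N_0 = 2
N_1 = 2 + 2 = 4
N_2 = 2 + 4 = 6
Explicitly: 3, 2, t(3), t(2), t(t(3)), t(t(2)).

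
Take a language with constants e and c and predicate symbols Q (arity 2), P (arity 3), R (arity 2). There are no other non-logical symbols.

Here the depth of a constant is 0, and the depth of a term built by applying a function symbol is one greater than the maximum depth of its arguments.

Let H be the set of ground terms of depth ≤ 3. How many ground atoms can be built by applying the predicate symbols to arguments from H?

16

First count ground terms of depth ≤ 3.
With no function symbols every ground term is a constant, so there are exactly 2 ground terms at every depth bound.
N_0 = 2
N_1 = 2
N_2 = 2
N_3 = 2
Explicitly: e, c.
So |H| = 2.
A ground atom is a predicate applied to a tuple of terms from H, so the count is the sum over predicates of |H|^arity:
  Q: 2^2 = 4;  P: 2^3 = 8;  R: 2^2 = 4
Total ground atoms: 4 + 8 + 4 = 16.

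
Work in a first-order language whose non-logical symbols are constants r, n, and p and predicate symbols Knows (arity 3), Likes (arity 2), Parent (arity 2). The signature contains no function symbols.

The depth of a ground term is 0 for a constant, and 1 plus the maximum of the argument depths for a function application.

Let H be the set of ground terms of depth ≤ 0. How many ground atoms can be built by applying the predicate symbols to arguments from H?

45

First count ground terms of depth ≤ 0.
With no function symbols every ground term is a constant, so there are exactly 3 ground terms at every depth bound.
N_0 = 3
Explicitly: r, n, p.
So |H| = 3.
For each predicate symbol, the number of ground atoms is |H| raised to its arity; summing:
  Knows: 3^3 = 27;  Likes: 3^2 = 9;  Parent: 3^2 = 9
Total ground atoms: 27 + 9 + 9 = 45.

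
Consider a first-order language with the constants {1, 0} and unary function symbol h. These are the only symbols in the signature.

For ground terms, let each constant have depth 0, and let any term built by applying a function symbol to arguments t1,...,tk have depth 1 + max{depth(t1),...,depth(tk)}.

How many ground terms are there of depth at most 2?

6

Let N_k count ground terms of depth at most k. Each non-constant term of depth ≤ k is some function symbol applied to depth-≤(k−1) arguments, giving N_k = 2 + N_{k-1}.
N_0 = 2
N_1 = 2 + 2 = 4
N_2 = 2 + 4 = 6
Explicitly: 1, 0, h(1), h(0), h(h(1)), h(h(0)).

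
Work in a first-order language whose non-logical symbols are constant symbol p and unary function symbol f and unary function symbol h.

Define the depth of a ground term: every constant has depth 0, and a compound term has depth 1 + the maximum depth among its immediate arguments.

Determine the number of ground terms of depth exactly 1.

2

Let N_k count ground terms of depth at most k. Each non-constant term of depth ≤ k is some function symbol applied to depth-≤(k−1) arguments, giving N_k = 1 + N_{k-1} + N_{k-1}.
N_0 = 1
N_1 = 1 + 1 + 1 = 3
Terms of depth exactly 1: N_1 − N_0 = 3 − 1 = 2.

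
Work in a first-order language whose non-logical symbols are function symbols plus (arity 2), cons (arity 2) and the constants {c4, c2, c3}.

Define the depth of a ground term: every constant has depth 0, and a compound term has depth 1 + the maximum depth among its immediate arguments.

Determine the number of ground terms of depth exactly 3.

Let N_k count ground terms of depth at most k. Each non-constant term of depth ≤ k is some function symbol applied to depth-≤(k−1) arguments, giving N_k = 3 + N_{k-1}^2 + N_{k-1}^2.
N_0 = 3
N_1 = 3 + 3^2 + 3^2 = 21
N_2 = 3 + 21^2 + 21^2 = 885
N_3 = 3 + 885^2 + 885^2 = 1566453
Terms of depth exactly 3: N_3 − N_2 = 1566453 − 885 = 1565568.

1565568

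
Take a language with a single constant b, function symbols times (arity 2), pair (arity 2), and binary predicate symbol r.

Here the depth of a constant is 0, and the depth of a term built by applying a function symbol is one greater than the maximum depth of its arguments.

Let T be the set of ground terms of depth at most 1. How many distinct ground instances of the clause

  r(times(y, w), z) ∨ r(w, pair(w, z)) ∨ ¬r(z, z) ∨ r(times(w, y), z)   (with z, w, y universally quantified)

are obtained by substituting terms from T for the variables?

27

Ground terms of depth ≤ 1:
  Let N_k = |{terms of depth ≤ k}|. Then N_0 = 1 and N_k = 1 + N_{k-1}^2 + N_{k-1}^2 for k ≥ 1 (one summand per function symbol, arity giving the exponent).
  N_0 = 1
  N_1 = 1 + 1^2 + 1^2 = 3
  Explicitly: b, times(b, b), pair(b, b).
So there are 3 ground terms available for substitution.
Each of z, w, y ranges independently over the available ground terms, and distinct assignments produce distinct instances.
Number of ground instances = 3^3 = 27.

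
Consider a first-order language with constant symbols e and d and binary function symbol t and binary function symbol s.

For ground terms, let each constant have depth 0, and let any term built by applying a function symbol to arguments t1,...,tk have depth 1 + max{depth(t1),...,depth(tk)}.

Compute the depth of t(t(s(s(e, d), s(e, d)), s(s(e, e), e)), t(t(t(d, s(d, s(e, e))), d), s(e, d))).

6

depth(s(e, d)) = 1 + max(0, 0) = 1
depth(s(s(e, d), s(e, d))) = 1 + max(1, 1) = 2
depth(s(e, e)) = 1 + max(0, 0) = 1
depth(s(s(e, e), e)) = 1 + max(1, 0) = 2
depth(t(s(s(e, d), s(e, d)), s(s(e, e), e))) = 1 + max(2, 2) = 3
depth(s(d, s(e, e))) = 1 + max(0, 1) = 2
depth(t(d, s(d, s(e, e)))) = 1 + max(0, 2) = 3
depth(t(t(d, s(d, s(e, e))), d)) = 1 + max(3, 0) = 4
depth(t(t(t(d, s(d, s(e, e))), d), s(e, d))) = 1 + max(4, 1) = 5
depth(t(t(s(s(e, d), s(e, d)), s(s(e, e), e)), t(t(t(d, s(d, s(e, e))), d), s(e, d)))) = 1 + max(3, 5) = 6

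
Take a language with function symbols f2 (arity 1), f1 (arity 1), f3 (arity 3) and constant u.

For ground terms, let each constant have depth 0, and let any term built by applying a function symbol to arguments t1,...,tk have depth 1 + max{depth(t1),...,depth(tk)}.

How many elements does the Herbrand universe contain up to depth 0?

If N_k denotes the number of depth-≤k ground terms, the 1 constant gives N_0 = 1, and each function symbol of arity r contributes N_{k-1}^r new terms at level k: N_k = 1 + N_{k-1} + N_{k-1} + N_{k-1}^3.
N_0 = 1
Explicitly: u.

1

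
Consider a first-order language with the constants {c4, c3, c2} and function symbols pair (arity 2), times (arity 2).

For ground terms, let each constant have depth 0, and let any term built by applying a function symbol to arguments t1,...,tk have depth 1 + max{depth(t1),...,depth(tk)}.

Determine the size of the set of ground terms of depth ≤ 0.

3

If N_k denotes the number of depth-≤k ground terms, the 3 constants give N_0 = 3, and each function symbol of arity r contributes N_{k-1}^r new terms at level k: N_k = 3 + N_{k-1}^2 + N_{k-1}^2.
N_0 = 3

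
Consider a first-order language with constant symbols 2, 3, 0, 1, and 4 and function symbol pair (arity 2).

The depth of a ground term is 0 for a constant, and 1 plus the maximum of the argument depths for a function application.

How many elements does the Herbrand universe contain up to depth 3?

Let N_k count ground terms of depth at most k. Each non-constant term of depth ≤ k is some function symbol applied to depth-≤(k−1) arguments, giving N_k = 5 + N_{k-1}^2.
N_0 = 5
N_1 = 5 + 5^2 = 30
N_2 = 5 + 30^2 = 905
N_3 = 5 + 905^2 = 819030

819030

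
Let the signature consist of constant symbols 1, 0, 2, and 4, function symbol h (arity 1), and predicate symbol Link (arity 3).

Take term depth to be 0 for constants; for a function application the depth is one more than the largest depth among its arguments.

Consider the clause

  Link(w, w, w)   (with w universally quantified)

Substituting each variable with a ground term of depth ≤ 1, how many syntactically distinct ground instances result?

Ground terms of depth ≤ 1:
  Let N_k = |{terms of depth ≤ k}|. Then N_0 = 4 and N_k = 4 + N_{k-1} for k ≥ 1 (one summand per function symbol, arity giving the exponent).
  N_0 = 4
  N_1 = 4 + 4 = 8
So there are 8 ground terms available for substitution.
The clause has 1 distinct variable (w), which appears in the body. In the free term algebra distinct substitutions yield syntactically distinct ground instances.
Number of ground instances = 8.

8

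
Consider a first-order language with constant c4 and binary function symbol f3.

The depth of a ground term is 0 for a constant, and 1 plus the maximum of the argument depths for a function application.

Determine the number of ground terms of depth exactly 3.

21

Let N_k = |{terms of depth ≤ k}|. Then N_0 = 1 and N_k = 1 + N_{k-1}^2 for k ≥ 1 (one summand per function symbol, arity giving the exponent).
N_0 = 1
N_1 = 1 + 1^2 = 2
N_2 = 1 + 2^2 = 5
N_3 = 1 + 5^2 = 26
Terms of depth exactly 3: N_3 − N_2 = 26 − 5 = 21.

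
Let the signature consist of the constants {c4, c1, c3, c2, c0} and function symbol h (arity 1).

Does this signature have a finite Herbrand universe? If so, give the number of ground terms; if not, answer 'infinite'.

infinite

The signature has at least one function symbol (h, arity 1) and at least one constant (c4).
Iterating h gives infinitely many distinct ground terms: c4, h(c4), h(h(c4)), ...
So the Herbrand universe is infinite.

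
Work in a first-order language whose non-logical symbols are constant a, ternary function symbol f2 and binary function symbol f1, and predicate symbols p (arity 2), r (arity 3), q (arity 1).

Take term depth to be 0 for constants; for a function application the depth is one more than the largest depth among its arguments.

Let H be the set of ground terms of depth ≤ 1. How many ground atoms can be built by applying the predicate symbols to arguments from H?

First count ground terms of depth ≤ 1.
Let N_k count ground terms of depth at most k. Each non-constant term of depth ≤ k is some function symbol applied to depth-≤(k−1) arguments, giving N_k = 1 + N_{k-1}^3 + N_{k-1}^2.
N_0 = 1
N_1 = 1 + 1^3 + 1^2 = 3
So |H| = 3.
Ground atoms are formed by filling each argument slot of a predicate with a term from H, so an r-ary predicate gives |H|^r atoms:
  p: 3^2 = 9;  r: 3^3 = 27;  q: 3
Total ground atoms: 9 + 27 + 3 = 39.

39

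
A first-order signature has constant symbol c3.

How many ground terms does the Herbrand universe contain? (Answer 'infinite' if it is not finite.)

1

There are no function symbols, so the only ground term is the single constant.
The Herbrand universe is {c3}, finite with 1 element.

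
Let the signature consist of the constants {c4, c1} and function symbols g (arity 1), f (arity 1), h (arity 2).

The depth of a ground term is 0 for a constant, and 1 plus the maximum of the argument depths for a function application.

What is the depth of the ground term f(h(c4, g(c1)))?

3

depth(g(c1)) = 1 + depth(c1) = 1 + 0 = 1
depth(h(c4, g(c1))) = 1 + max(0, 1) = 2
depth(f(h(c4, g(c1)))) = 1 + depth(h(c4, g(c1))) = 1 + 2 = 3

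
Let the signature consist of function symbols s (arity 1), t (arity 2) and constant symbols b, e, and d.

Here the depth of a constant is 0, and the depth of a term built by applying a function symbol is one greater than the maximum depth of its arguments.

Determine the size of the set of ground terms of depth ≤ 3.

Let N_k count ground terms of depth at most k. Each non-constant term of depth ≤ k is some function symbol applied to depth-≤(k−1) arguments, giving N_k = 3 + N_{k-1} + N_{k-1}^2.
N_0 = 3
N_1 = 3 + 3 + 3^2 = 15
N_2 = 3 + 15 + 15^2 = 243
N_3 = 3 + 243 + 243^2 = 59295

59295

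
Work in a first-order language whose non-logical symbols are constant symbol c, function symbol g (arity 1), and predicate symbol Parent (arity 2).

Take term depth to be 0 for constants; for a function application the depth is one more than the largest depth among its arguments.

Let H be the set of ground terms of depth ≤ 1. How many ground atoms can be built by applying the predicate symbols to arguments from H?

4

First count ground terms of depth ≤ 1.
Count level by level. With function symbols g/1, the terms of depth ≤ k are the 1 constant together with each function applied to depth-≤(k−1) tuples, so N_k = 1 + N_{k-1}.
N_0 = 1
N_1 = 1 + 1 = 2
So |H| = 2.
For each predicate symbol, the number of ground atoms is |H| raised to its arity; summing:
  Parent: 2^2 = 4
Total ground atoms: 4.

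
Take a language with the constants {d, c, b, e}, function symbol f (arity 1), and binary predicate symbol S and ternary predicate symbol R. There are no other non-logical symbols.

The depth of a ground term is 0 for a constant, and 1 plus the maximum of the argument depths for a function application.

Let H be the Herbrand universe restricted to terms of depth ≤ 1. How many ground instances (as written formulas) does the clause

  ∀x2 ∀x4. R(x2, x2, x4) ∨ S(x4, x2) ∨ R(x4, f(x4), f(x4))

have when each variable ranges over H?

Ground terms of depth ≤ 1:
  Count level by level. With function symbols f/1, the terms of depth ≤ k are the 4 constants together with each function applied to depth-≤(k−1) tuples, so N_k = 4 + N_{k-1}.
  N_0 = 4
  N_1 = 4 + 4 = 8
So there are 8 ground terms available for substitution.
The body mentions every one of the 2 quantified variables; since ground terms form a free algebra, no two substitutions collapse to the same formula.
Number of ground instances = 8^2 = 64.

64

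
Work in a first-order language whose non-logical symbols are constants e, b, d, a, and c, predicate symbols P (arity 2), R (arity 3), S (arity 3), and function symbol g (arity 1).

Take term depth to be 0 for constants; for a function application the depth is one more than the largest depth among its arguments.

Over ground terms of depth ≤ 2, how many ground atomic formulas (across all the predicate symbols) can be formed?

First count ground terms of depth ≤ 2.
Let N_k count ground terms of depth at most k. Each non-constant term of depth ≤ k is some function symbol applied to depth-≤(k−1) arguments, giving N_k = 5 + N_{k-1}.
N_0 = 5
N_1 = 5 + 5 = 10
N_2 = 5 + 10 = 15
So |H| = 15.
Ground atoms are formed by filling each argument slot of a predicate with a term from H, so an r-ary predicate gives |H|^r atoms:
  P: 15^2 = 225;  R: 15^3 = 3375;  S: 15^3 = 3375
Total ground atoms: 225 + 3375 + 3375 = 6975.

6975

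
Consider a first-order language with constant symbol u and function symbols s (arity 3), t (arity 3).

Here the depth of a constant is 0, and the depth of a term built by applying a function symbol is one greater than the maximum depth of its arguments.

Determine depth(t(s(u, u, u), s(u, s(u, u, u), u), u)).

depth(s(u, u, u)) = 1 + max(0, 0, 0) = 1
depth(s(u, s(u, u, u), u)) = 1 + max(0, 1, 0) = 2
depth(t(s(u, u, u), s(u, s(u, u, u), u), u)) = 1 + max(1, 2, 0) = 3

3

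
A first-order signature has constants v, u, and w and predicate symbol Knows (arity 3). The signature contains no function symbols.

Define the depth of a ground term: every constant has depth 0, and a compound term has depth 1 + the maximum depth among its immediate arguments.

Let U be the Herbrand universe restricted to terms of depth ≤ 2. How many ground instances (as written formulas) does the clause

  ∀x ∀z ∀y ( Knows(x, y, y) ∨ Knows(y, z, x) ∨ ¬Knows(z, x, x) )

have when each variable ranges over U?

Ground terms of depth ≤ 2:
  With no function symbols every ground term is a constant, so there are exactly 3 ground terms at every depth bound.
  N_0 = 3
  N_1 = 3
  N_2 = 3
  Explicitly: v, u, w.
So there are 3 ground terms available for substitution.
The body mentions every one of the 3 quantified variables; since ground terms form a free algebra, no two substitutions collapse to the same formula.
Number of ground instances = 3^3 = 27.

27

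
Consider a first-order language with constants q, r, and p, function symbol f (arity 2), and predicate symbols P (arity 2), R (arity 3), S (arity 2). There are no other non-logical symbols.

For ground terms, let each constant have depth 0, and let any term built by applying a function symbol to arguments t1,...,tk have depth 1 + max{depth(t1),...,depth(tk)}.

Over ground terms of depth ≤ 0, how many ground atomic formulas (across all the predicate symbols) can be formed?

45

First count ground terms of depth ≤ 0.
If N_k denotes the number of depth-≤k ground terms, the 3 constants give N_0 = 3, and each function symbol of arity r contributes N_{k-1}^r new terms at level k: N_k = 3 + N_{k-1}^2.
N_0 = 3
So |H| = 3.
A ground atom is a predicate applied to a tuple of terms from H, so the count is the sum over predicates of |H|^arity:
  P: 3^2 = 9;  R: 3^3 = 27;  S: 3^2 = 9
Total ground atoms: 9 + 27 + 9 = 45.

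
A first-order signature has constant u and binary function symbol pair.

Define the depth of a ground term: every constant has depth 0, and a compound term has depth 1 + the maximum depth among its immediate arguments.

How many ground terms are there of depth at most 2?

Let N_k = |{terms of depth ≤ k}|. Then N_0 = 1 and N_k = 1 + N_{k-1}^2 for k ≥ 1 (one summand per function symbol, arity giving the exponent).
N_0 = 1
N_1 = 1 + 1^2 = 2
N_2 = 1 + 2^2 = 5

5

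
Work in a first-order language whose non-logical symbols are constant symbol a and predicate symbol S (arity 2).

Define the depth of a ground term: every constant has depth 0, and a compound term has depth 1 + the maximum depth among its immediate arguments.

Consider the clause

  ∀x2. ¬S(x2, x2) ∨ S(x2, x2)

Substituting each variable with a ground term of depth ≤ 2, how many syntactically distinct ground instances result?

1

Ground terms of depth ≤ 2:
  With no function symbols every ground term is a constant, so there is exactly 1 ground term at every depth bound.
  N_0 = 1
  N_1 = 1
  N_2 = 1
So there is exactly 1 ground term available for substitution.
The variable x2 ranges independently over the available ground terms, and distinct assignments produce distinct instances.
Number of ground instances = 1.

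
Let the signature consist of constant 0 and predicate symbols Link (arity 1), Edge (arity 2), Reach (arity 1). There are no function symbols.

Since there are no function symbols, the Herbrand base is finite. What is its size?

3

With no function symbols, the Herbrand universe is just the 1 constant.
Ground atoms per predicate: Link: 1, Edge: 1^2 = 1, Reach: 1.
Herbrand base size = 1 + 1 + 1 = 3.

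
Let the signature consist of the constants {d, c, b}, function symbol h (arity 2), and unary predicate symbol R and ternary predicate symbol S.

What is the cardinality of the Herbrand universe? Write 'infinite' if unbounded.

infinite

The signature has at least one function symbol (h, arity 2) and at least one constant (d).
Iterating h gives infinitely many distinct ground terms: d, h(d, d), h(h(d, d), h(d, d)), ...
So the Herbrand universe is infinite.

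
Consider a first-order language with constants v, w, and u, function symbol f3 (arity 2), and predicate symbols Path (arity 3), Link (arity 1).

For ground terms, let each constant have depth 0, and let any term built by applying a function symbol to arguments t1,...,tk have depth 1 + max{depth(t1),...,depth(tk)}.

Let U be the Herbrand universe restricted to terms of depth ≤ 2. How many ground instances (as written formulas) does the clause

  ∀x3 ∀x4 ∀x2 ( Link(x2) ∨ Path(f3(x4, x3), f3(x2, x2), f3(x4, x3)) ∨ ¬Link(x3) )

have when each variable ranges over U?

3176523

Ground terms of depth ≤ 2:
  If N_k denotes the number of depth-≤k ground terms, the 3 constants give N_0 = 3, and each function symbol of arity r contributes N_{k-1}^r new terms at level k: N_k = 3 + N_{k-1}^2.
  N_0 = 3
  N_1 = 3 + 3^2 = 12
  N_2 = 3 + 12^2 = 147
So there are 147 ground terms available for substitution.
The clause has 3 distinct variables (x3, x4, x2), each appearing in the body. In the free term algebra distinct substitutions yield syntactically distinct ground instances.
Number of ground instances = 147^3 = 3176523.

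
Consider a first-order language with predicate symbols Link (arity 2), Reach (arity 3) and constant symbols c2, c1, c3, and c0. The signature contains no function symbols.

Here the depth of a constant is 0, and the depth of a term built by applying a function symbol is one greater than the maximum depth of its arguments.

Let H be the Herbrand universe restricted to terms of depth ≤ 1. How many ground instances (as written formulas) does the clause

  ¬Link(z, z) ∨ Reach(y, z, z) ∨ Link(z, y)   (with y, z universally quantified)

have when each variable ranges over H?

16

Ground terms of depth ≤ 1:
  With no function symbols every ground term is a constant, so there are exactly 4 ground terms at every depth bound.
  N_0 = 4
  N_1 = 4
So there are 4 ground terms available for substitution.
The body mentions every one of the 2 quantified variables; since ground terms form a free algebra, no two substitutions collapse to the same formula.
Number of ground instances = 4^2 = 16.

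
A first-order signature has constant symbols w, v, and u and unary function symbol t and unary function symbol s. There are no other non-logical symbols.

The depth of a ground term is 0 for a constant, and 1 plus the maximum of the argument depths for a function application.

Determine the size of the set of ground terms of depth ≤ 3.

Write N_k for the number of ground terms of depth ≤ k. A term of depth ≤ k is either a constant or a function symbol applied to arguments of depth ≤ k−1, so N_k = 3 + N_{k-1} + N_{k-1}.
N_0 = 3
N_1 = 3 + 3 + 3 = 9
N_2 = 3 + 9 + 9 = 21
N_3 = 3 + 21 + 21 = 45

45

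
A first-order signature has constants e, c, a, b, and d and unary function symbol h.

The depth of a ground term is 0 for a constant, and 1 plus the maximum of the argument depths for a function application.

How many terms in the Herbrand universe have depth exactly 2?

5

If N_k denotes the number of depth-≤k ground terms, the 5 constants give N_0 = 5, and each function symbol of arity r contributes N_{k-1}^r new terms at level k: N_k = 5 + N_{k-1}.
N_0 = 5
N_1 = 5 + 5 = 10
N_2 = 5 + 10 = 15
Terms of depth exactly 2: N_2 − N_1 = 15 − 10 = 5.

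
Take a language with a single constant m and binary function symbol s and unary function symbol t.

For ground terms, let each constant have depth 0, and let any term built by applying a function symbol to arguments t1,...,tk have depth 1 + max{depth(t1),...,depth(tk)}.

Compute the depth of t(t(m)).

2

depth(t(m)) = 1 + depth(m) = 1 + 0 = 1
depth(t(t(m))) = 1 + depth(t(m)) = 1 + 1 = 2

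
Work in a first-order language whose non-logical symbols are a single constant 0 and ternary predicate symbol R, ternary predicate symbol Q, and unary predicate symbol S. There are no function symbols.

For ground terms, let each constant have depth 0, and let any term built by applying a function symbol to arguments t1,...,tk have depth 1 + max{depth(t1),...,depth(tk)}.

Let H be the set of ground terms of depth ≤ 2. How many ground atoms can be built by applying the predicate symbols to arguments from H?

3

First count ground terms of depth ≤ 2.
With no function symbols every ground term is a constant, so there is exactly 1 ground term at every depth bound.
N_0 = 1
N_1 = 1
N_2 = 1
Explicitly: 0.
So |H| = 1.
A ground atom is a predicate applied to a tuple of terms from H, so the count is the sum over predicates of |H|^arity:
  R: 1^3 = 1;  Q: 1^3 = 1;  S: 1
Total ground atoms: 1 + 1 + 1 = 3.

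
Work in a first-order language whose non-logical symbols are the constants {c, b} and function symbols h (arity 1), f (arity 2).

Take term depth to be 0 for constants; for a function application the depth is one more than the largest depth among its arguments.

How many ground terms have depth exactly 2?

Let N_k = |{terms of depth ≤ k}|. Then N_0 = 2 and N_k = 2 + N_{k-1} + N_{k-1}^2 for k ≥ 1 (one summand per function symbol, arity giving the exponent).
N_0 = 2
N_1 = 2 + 2 + 2^2 = 8
N_2 = 2 + 8 + 8^2 = 74
Terms of depth exactly 2: N_2 − N_1 = 74 − 8 = 66.

66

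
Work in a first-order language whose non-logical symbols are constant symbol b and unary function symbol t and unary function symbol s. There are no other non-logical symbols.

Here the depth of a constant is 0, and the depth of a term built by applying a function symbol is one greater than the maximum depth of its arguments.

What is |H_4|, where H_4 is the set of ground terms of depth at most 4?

Count level by level. With function symbols t/1, s/1, the terms of depth ≤ k are the 1 constant together with each function applied to depth-≤(k−1) tuples, so N_k = 1 + N_{k-1} + N_{k-1}.
N_0 = 1
N_1 = 1 + 1 + 1 = 3
N_2 = 1 + 3 + 3 = 7
N_3 = 1 + 7 + 7 = 15
N_4 = 1 + 15 + 15 = 31

31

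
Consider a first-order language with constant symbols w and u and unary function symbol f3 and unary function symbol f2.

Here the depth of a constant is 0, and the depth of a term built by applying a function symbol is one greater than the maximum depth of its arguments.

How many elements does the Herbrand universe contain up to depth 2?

Let N_k count ground terms of depth at most k. Each non-constant term of depth ≤ k is some function symbol applied to depth-≤(k−1) arguments, giving N_k = 2 + N_{k-1} + N_{k-1}.
N_0 = 2
N_1 = 2 + 2 + 2 = 6
N_2 = 2 + 6 + 6 = 14

14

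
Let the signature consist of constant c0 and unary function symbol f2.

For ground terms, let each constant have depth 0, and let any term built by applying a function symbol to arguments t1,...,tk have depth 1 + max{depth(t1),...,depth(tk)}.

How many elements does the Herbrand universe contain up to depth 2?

3

Let N_k = |{terms of depth ≤ k}|. Then N_0 = 1 and N_k = 1 + N_{k-1} for k ≥ 1 (one summand per function symbol, arity giving the exponent).
N_0 = 1
N_1 = 1 + 1 = 2
N_2 = 1 + 2 = 3
Explicitly: c0, f2(c0), f2(f2(c0)).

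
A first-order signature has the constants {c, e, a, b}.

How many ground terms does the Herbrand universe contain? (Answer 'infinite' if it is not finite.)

4

There are no function symbols, so every ground term is one of the 4 constants.
The Herbrand universe is {c, e, a, b}, which is finite with 4 elements.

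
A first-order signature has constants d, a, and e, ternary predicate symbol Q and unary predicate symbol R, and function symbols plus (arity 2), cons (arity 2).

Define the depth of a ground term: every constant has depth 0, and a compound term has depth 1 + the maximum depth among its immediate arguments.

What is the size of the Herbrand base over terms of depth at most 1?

First count ground terms of depth ≤ 1.
Let N_k = |{terms of depth ≤ k}|. Then N_0 = 3 and N_k = 3 + N_{k-1}^2 + N_{k-1}^2 for k ≥ 1 (one summand per function symbol, arity giving the exponent).
N_0 = 3
N_1 = 3 + 3^2 + 3^2 = 21
So |H| = 21.
A ground atom is a predicate applied to a tuple of terms from H, so the count is the sum over predicates of |H|^arity:
  Q: 21^3 = 9261;  R: 21
Total ground atoms: 9261 + 21 = 9282.

9282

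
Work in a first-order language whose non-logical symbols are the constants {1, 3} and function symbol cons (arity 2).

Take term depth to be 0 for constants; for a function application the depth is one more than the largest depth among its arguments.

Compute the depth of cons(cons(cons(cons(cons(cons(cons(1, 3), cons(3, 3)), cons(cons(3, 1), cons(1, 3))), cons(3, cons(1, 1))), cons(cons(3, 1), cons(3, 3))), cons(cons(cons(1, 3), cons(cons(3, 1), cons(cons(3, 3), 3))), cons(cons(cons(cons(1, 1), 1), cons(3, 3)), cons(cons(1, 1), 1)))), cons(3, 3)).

depth(cons(1, 3)) = 1 + max(0, 0) = 1
depth(cons(3, 3)) = 1 + max(0, 0) = 1
depth(cons(cons(1, 3), cons(3, 3))) = 1 + max(1, 1) = 2
depth(cons(3, 1)) = 1 + max(0, 0) = 1
depth(cons(cons(3, 1), cons(1, 3))) = 1 + max(1, 1) = 2
depth(cons(cons(cons(1, 3), cons(3, 3)), cons(cons(3, 1), cons(1, 3)))) = 1 + max(2, 2) = 3
depth(cons(1, 1)) = 1 + max(0, 0) = 1
depth(cons(3, cons(1, 1))) = 1 + max(0, 1) = 2
depth(cons(cons(cons(cons(1, 3), cons(3, 3)), cons(cons(3, 1), cons(1, 3))), cons(3, cons(1, 1)))) = 1 + max(3, 2) = 4
depth(cons(cons(3, 1), cons(3, 3))) = 1 + max(1, 1) = 2
depth(cons(cons(cons(cons(cons(1, 3), cons(3, 3)), cons(cons(3, 1), cons(1, 3))), cons(3, cons(1, 1))), cons(cons(3, 1), cons(3, 3)))) = 1 + max(4, 2) = 5
depth(cons(cons(3, 3), 3)) = 1 + max(1, 0) = 2
depth(cons(cons(3, 1), cons(cons(3, 3), 3))) = 1 + max(1, 2) = 3
depth(cons(cons(1, 3), cons(cons(3, 1), cons(cons(3, 3), 3)))) = 1 + max(1, 3) = 4
depth(cons(cons(1, 1), 1)) = 1 + max(1, 0) = 2
depth(cons(cons(cons(1, 1), 1), cons(3, 3))) = 1 + max(2, 1) = 3
depth(cons(cons(cons(cons(1, 1), 1), cons(3, 3)), cons(cons(1, 1), 1))) = 1 + max(3, 2) = 4
depth(cons(cons(cons(1, 3), cons(cons(3, 1), cons(cons(3, 3), 3))), cons(cons(cons(cons(1, 1), 1), cons(3, 3)), cons(cons(1, 1), 1)))) = 1 + max(4, 4) = 5
depth(cons(cons(cons(cons(cons(cons(1, 3), cons(3, 3)), cons(cons(3, 1), cons(1, 3))), cons(3, cons(1, 1))), cons(cons(3, 1), cons(3, 3))), cons(cons(cons(1, 3), cons(cons(3, 1), cons(cons(3, 3), 3))), cons(cons(cons(cons(1, 1), 1), cons(3, 3)), cons(cons(1, 1), 1))))) = 1 + max(5, 5) = 6
depth(cons(cons(cons(cons(cons(cons(cons(1, 3), cons(3, 3)), cons(cons(3, 1), cons(1, 3))), cons(3, cons(1, 1))), cons(cons(3, 1), cons(3, 3))), cons(cons(cons(1, 3), cons(cons(3, 1), cons(cons(3, 3), 3))), cons(cons(cons(cons(1, 1), 1), cons(3, 3)), cons(cons(1, 1), 1)))), cons(3, 3))) = 1 + max(6, 1) = 7

7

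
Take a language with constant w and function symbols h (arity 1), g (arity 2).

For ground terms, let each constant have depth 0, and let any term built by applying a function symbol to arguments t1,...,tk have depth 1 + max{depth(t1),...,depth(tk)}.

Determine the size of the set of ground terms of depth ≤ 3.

If N_k denotes the number of depth-≤k ground terms, the 1 constant gives N_0 = 1, and each function symbol of arity r contributes N_{k-1}^r new terms at level k: N_k = 1 + N_{k-1} + N_{k-1}^2.
N_0 = 1
N_1 = 1 + 1 + 1^2 = 3
N_2 = 1 + 3 + 3^2 = 13
N_3 = 1 + 13 + 13^2 = 183

183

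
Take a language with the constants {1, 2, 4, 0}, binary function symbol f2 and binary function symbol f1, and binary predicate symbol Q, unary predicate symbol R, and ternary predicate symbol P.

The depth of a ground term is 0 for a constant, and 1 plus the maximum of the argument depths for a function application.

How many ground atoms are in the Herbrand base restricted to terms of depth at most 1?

47988

First count ground terms of depth ≤ 1.
If N_k denotes the number of depth-≤k ground terms, the 4 constants give N_0 = 4, and each function symbol of arity r contributes N_{k-1}^r new terms at level k: N_k = 4 + N_{k-1}^2 + N_{k-1}^2.
N_0 = 4
N_1 = 4 + 4^2 + 4^2 = 36
So |H| = 36.
A ground atom is a predicate applied to a tuple of terms from H, so the count is the sum over predicates of |H|^arity:
  Q: 36^2 = 1296;  R: 36;  P: 36^3 = 46656
Total ground atoms: 1296 + 36 + 46656 = 47988.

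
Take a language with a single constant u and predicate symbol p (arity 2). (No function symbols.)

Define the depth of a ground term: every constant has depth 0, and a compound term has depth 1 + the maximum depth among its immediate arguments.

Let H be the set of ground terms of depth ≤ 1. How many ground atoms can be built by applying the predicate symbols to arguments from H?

1

First count ground terms of depth ≤ 1.
With no function symbols every ground term is a constant, so there is exactly 1 ground term at every depth bound.
N_0 = 1
N_1 = 1
Explicitly: u.
So |H| = 1.
A ground atom is a predicate applied to a tuple of terms from H, so the count is the sum over predicates of |H|^arity:
  p: 1^2 = 1
Total ground atoms: 1.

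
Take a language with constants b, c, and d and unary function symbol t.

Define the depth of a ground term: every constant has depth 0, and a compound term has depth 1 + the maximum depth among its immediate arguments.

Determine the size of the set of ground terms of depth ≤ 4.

15

Write N_k for the number of ground terms of depth ≤ k. A term of depth ≤ k is either a constant or a function symbol applied to arguments of depth ≤ k−1, so N_k = 3 + N_{k-1}.
N_0 = 3
N_1 = 3 + 3 = 6
N_2 = 3 + 6 = 9
N_3 = 3 + 9 = 12
N_4 = 3 + 12 = 15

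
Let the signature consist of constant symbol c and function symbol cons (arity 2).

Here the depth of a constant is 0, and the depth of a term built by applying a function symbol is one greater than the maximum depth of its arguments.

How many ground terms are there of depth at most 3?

Count level by level. With function symbols cons/2, the terms of depth ≤ k are the 1 constant together with each function applied to depth-≤(k−1) tuples, so N_k = 1 + N_{k-1}^2.
N_0 = 1
N_1 = 1 + 1^2 = 2
N_2 = 1 + 2^2 = 5
N_3 = 1 + 5^2 = 26

26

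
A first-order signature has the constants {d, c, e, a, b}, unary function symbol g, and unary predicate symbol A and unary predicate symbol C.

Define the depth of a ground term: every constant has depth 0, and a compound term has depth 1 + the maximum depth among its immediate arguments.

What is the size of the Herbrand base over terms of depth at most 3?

First count ground terms of depth ≤ 3.
Write N_k for the number of ground terms of depth ≤ k. A term of depth ≤ k is either a constant or a function symbol applied to arguments of depth ≤ k−1, so N_k = 5 + N_{k-1}.
N_0 = 5
N_1 = 5 + 5 = 10
N_2 = 5 + 10 = 15
N_3 = 5 + 15 = 20
So |H| = 20.
Ground atoms are formed by filling each argument slot of a predicate with a term from H, so an r-ary predicate gives |H|^r atoms:
  A: 20;  C: 20
Total ground atoms: 20 + 20 = 40.

40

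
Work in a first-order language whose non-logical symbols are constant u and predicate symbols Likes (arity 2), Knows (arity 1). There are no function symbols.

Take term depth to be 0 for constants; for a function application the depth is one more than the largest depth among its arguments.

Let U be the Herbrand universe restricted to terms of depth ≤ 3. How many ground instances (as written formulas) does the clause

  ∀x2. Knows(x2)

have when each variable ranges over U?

Ground terms of depth ≤ 3:
  With no function symbols every ground term is a constant, so there is exactly 1 ground term at every depth bound.
  N_0 = 1
  N_1 = 1
  N_2 = 1
  N_3 = 1
  Explicitly: u.
So there is exactly 1 ground term available for substitution.
The variable x2 ranges independently over the available ground terms, and distinct assignments produce distinct instances.
Number of ground instances = 1.

1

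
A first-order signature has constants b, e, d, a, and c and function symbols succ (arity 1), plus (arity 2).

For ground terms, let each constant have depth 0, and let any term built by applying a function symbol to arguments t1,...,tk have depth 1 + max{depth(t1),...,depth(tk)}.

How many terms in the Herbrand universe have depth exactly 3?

1600230

Write N_k for the number of ground terms of depth ≤ k. A term of depth ≤ k is either a constant or a function symbol applied to arguments of depth ≤ k−1, so N_k = 5 + N_{k-1} + N_{k-1}^2.
N_0 = 5
N_1 = 5 + 5 + 5^2 = 35
N_2 = 5 + 35 + 35^2 = 1265
N_3 = 5 + 1265 + 1265^2 = 1601495
Terms of depth exactly 3: N_3 − N_2 = 1601495 − 1265 = 1600230.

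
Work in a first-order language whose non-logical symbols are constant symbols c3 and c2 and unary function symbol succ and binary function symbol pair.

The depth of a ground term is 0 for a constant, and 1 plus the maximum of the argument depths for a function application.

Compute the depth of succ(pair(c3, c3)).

depth(pair(c3, c3)) = 1 + max(0, 0) = 1
depth(succ(pair(c3, c3))) = 1 + depth(pair(c3, c3)) = 1 + 1 = 2

2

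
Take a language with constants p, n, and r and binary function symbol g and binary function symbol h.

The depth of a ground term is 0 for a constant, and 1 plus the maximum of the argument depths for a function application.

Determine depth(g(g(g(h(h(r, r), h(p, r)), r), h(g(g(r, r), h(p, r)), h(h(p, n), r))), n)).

depth(h(r, r)) = 1 + max(0, 0) = 1
depth(h(p, r)) = 1 + max(0, 0) = 1
depth(h(h(r, r), h(p, r))) = 1 + max(1, 1) = 2
depth(g(h(h(r, r), h(p, r)), r)) = 1 + max(2, 0) = 3
depth(g(r, r)) = 1 + max(0, 0) = 1
depth(g(g(r, r), h(p, r))) = 1 + max(1, 1) = 2
depth(h(p, n)) = 1 + max(0, 0) = 1
depth(h(h(p, n), r)) = 1 + max(1, 0) = 2
depth(h(g(g(r, r), h(p, r)), h(h(p, n), r))) = 1 + max(2, 2) = 3
depth(g(g(h(h(r, r), h(p, r)), r), h(g(g(r, r), h(p, r)), h(h(p, n), r)))) = 1 + max(3, 3) = 4
depth(g(g(g(h(h(r, r), h(p, r)), r), h(g(g(r, r), h(p, r)), h(h(p, n), r))), n)) = 1 + max(4, 0) = 5

5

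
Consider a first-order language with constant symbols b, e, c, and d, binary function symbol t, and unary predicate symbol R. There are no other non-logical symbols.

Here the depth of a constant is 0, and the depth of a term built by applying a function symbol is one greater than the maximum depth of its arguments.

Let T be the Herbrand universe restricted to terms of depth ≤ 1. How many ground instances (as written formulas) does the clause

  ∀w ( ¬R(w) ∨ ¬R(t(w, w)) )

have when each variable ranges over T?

20

Ground terms of depth ≤ 1:
  Let N_k = |{terms of depth ≤ k}|. Then N_0 = 4 and N_k = 4 + N_{k-1}^2 for k ≥ 1 (one summand per function symbol, arity giving the exponent).
  N_0 = 4
  N_1 = 4 + 4^2 = 20
So there are 20 ground terms available for substitution.
The body mentions the single quantified variable w; since ground terms form a free algebra, no two substitutions collapse to the same formula.
Number of ground instances = 20.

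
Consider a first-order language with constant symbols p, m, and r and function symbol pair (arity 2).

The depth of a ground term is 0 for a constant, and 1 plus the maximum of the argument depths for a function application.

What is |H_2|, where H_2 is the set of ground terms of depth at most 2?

Let N_k count ground terms of depth at most k. Each non-constant term of depth ≤ k is some function symbol applied to depth-≤(k−1) arguments, giving N_k = 3 + N_{k-1}^2.
N_0 = 3
N_1 = 3 + 3^2 = 12
N_2 = 3 + 12^2 = 147

147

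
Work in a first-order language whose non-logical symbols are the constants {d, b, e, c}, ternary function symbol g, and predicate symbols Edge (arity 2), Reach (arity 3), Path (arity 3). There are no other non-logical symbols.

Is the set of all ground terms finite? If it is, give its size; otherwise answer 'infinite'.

The signature has at least one function symbol (g, arity 3) and at least one constant (d).
Iterating g gives infinitely many distinct ground terms: d, g(d, d, d), g(g(d, d, d), g(d, d, d), g(d, d, d)), ...
So the Herbrand universe is infinite.

infinite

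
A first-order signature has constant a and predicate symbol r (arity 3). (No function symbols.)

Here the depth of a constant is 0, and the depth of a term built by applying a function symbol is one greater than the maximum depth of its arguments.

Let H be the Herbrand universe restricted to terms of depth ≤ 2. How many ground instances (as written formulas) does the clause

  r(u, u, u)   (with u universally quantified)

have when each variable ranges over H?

1

Ground terms of depth ≤ 2:
  With no function symbols every ground term is a constant, so there is exactly 1 ground term at every depth bound.
  N_0 = 1
  N_1 = 1
  N_2 = 1
So there is exactly 1 ground term available for substitution.
There is 1 variable to instantiate (u),  occurring in at least one literal, so different choices give different ground instances.
Number of ground instances = 1.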